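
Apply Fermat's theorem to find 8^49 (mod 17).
By Fermat: 8^{16} ≡ 1 (mod 17). 49 = 3×16 + 1. So 8^{49} ≡ 8^{1} ≡ 8 (mod 17)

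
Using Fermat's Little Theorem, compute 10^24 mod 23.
By Fermat: 10^{22} ≡ 1 mod 23. So 10^{24} = 10^{22} · 10^{2} ≡ 10^{2} ≡ 8 mod 23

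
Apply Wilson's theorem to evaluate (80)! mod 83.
(82)! = (80)! × (81) × (82) ≡ -1 (mod 83). So (80)! ≡ -1 × [(82)(81)]^(-1) ≡ 41 (mod 83)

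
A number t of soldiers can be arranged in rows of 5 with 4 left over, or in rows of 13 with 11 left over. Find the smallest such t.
M = 5 × 13 = 65. M₁ = 13, y₁ ≡ 2 (mod 5). M₂ = 5, y₂ ≡ 8 (mod 13). t = 4×13×2 + 11×5×8 ≡ 24 (mod 65)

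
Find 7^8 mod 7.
By repeated squaring mod 7: 7^{1}≡0, 7^{2}≡0, 7^{4}≡0, 7^{8}≡0. So 7^{8} ≡ 0 mod 7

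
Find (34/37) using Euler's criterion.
(34/37) = 34^{18} mod 37 = 1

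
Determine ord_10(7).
Powers of 7 mod 10: 7^1≡7, 7^2≡9, 7^3≡3, 7^4≡1. ord_10(7) = 4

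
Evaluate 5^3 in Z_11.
5^{3} = 125 ≡ 4 mod 11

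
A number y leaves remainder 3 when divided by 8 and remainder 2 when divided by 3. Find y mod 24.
M = 8 × 3 = 24. M₁ = 3, y₁ ≡ 3 mod 8. M₂ = 8, y₂ ≡ 2 mod 3. y = 3×3×3 + 2×8×2 ≡ 11 mod 24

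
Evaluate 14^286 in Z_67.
Using Fermat: 14^{66} ≡ 1 (mod 67). 286 ≡ 22 (mod 66). So 14^{286} ≡ 14^{22} ≡ 1 (mod 67)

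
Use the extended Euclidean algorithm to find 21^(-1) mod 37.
Extended GCD: 21(-7) + 37(4) = 1. So 21^(-1) ≡ -7 ≡ 30 mod 37. Verify: 21 × 30 = 630 ≡ 1 mod 37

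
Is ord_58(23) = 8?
Powers of 23 mod 58: 23^1≡23, 23^2≡7, 23^3≡45, 23^4≡49, 23^5≡25, 23^6≡53, 23^7≡1. Already 23^7≡1, so the order is 7 < 8. No, the actual order is 7.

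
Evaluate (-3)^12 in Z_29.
By repeated squaring mod 29: (-3)^{1}≡26, (-3)^{2}≡9, (-3)^{4}≡23, (-3)^{8}≡7. Then (-3)^{12} = (-3)^{8+4} ≡ 7 × 23 ≡ 16 mod 29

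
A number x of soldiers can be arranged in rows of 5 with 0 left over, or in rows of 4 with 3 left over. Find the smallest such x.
M = 5 × 4 = 20. M₁ = 4, y₁ ≡ 4 mod 5. M₂ = 5, y₂ ≡ 1 mod 4. x = 0×4×4 + 3×5×1 ≡ 15 mod 20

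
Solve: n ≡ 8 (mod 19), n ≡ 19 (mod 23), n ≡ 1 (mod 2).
M = 19 × 23 × 2 = 874. M₁ = 46, y₁ ≡ 12 (mod 19). M₂ = 38, y₂ ≡ 20 (mod 23). M₃ = 437, y₃ ≡ 1 (mod 2). n = 8×46×12 + 19×38×20 + 1×437×1 ≡ 65 (mod 874)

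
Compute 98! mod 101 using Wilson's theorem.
(100)! = (98)! × (99) × (100) ≡ -1 mod 101. So (98)! ≡ -1 × [(100)(99)]^(-1) ≡ 50 mod 101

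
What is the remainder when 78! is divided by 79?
By Wilson's theorem, (78)! ≡ -1 ≡ 78 mod 79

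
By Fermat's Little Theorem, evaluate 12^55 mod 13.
By Fermat: 12^{12} ≡ 1 mod 13. 55 = 4×12 + 7. So 12^{55} ≡ 12^{7} ≡ 12 mod 13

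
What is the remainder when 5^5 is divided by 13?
By repeated squaring mod 13: 5^{1}≡5, 5^{2}≡12, 5^{4}≡1. Then 5^{5} = 5^{4+1} ≡ 1 × 5 ≡ 5 mod 13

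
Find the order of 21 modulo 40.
Powers of 21 mod 40: 21^1≡21, 21^2≡1. Order = 2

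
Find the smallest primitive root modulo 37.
g = 2. For each prime q|36: 2^{18}≡36, 2^{12}≡26, none ≡ 1, so ord_37(2) = 36 and 2 is a primitive root.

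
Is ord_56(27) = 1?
Powers of 27 mod 56: 27^1≡27, 27^2≡1. 27^1≡27≢1, so ord ≠ 1. No, the actual order is 2.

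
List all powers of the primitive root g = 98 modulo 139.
98^1, 98^2, ..., 98^{138} mod 139: [98, 13, 23, 30, 21, 112, 134, 66, 74, 24, 128, 34, 135, 25, 87, 47, 19, 55, 108, 20, 14, 121, 43, 44, 3, 16, 39, 69, 90, 63, 58, 124, 59, 83, 72, 106, 102, 127, 75, 122, 2, 57, 26, 46, 60, 42, 85, 129, 132, 9, 48, 117, 68, 131, 50, 35, 94, 38, 110, 77, 40, 28, 103, 86, 88, 6, 32, 78, 138, 41, 126, 116, 109, 118, 27, 5, 73, 65, 115, 11, 105, 4, 114, 52, 92, 120, 84, 31, 119, 125, 18, 96, 95, 136, 123, 100, 70, 49, 76, 81, 15, 80, 56, 67, 33, 37, 12, 64, 17, 137, 82, 113, 93, 79, 97, 54, 10, 7, 130, 91, 22, 71, 8, 89, 104, 45, 101, 29, 62, 99, 111, 36, 53, 51, 133, 107, 61, 1]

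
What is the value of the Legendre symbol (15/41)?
(15/41) = 15^{20} mod 41 = -1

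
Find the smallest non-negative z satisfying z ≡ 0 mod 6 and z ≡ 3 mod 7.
M = 6 × 7 = 42. M₁ = 7, y₁ ≡ 1 mod 6. M₂ = 6, y₂ ≡ 6 mod 7. z = 0×7×1 + 3×6×6 ≡ 24 mod 42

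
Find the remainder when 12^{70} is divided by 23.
By Fermat: 12^{22} ≡ 1 (mod 23). 70 = 3×22 + 4. So 12^{70} ≡ 12^{4} ≡ 13 (mod 23)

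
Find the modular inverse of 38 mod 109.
Since 109 is prime, by Fermat 38^(-1) ≡ 38^{107} ≡ 66 mod 109. Verify: 38 × 66 = 2508 ≡ 1 mod 109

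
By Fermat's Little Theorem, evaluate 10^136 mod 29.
By Fermat: 10^{28} ≡ 1 mod 29. 136 = 4×28 + 24. So 10^{136} ≡ 10^{24} ≡ 23 mod 29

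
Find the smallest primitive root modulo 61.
g = 2. Powers: [2, 4, 8, 16, 32, 3, ...] generates all 60 non-zero residues.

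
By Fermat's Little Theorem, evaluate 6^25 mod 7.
By Fermat: 6^{6} ≡ 1 mod 7. 25 = 4×6 + 1. So 6^{25} ≡ 6^{1} ≡ 6 mod 7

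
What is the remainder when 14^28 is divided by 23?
Using Fermat: 14^{22} ≡ 1 (mod 23). 28 ≡ 6 (mod 22). So 14^{28} ≡ 14^{6} ≡ 3 (mod 23)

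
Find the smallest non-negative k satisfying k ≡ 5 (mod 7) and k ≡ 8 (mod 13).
M = 7 × 13 = 91. M₁ = 13, y₁ ≡ 6 (mod 7). M₂ = 7, y₂ ≡ 2 (mod 13). k = 5×13×6 + 8×7×2 ≡ 47 (mod 91)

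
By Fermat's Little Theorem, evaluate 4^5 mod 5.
By Fermat: 4^{4} ≡ 1 (mod 5). So 4^{5} = 4^{4} · 4^{1} ≡ 4^{1} ≡ 4 (mod 5)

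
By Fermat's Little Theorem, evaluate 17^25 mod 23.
By Fermat: 17^{22} ≡ 1 mod 23. So 17^{25} = 17^{22} · 17^{3} ≡ 17^{3} ≡ 14 mod 23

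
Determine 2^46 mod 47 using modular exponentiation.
Using Fermat: 2^{46} ≡ 1 mod 47. 46 ≡ 0 mod 46. So 2^{46} ≡ 2^{0} ≡ 1 mod 47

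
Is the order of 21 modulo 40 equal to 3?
Powers of 21 mod 40: 21^1≡21, 21^2≡1. Already 21^2≡1, so the order is 2 < 3. No, the actual order is 2.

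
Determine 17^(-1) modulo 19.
Since 19 is prime, by Fermat 17^(-1) ≡ 17^{17} ≡ 9 mod 19. Verify: 17 × 9 = 153 ≡ 1 mod 19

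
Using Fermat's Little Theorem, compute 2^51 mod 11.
By Fermat: 2^{10} ≡ 1 mod 11. 51 = 5×10 + 1. So 2^{51} ≡ 2^{1} ≡ 2 mod 11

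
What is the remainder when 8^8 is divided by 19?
By repeated squaring (mod 19): 8^{1}≡8, 8^{2}≡7, 8^{4}≡11, 8^{8}≡7. So 8^{8} ≡ 7 (mod 19)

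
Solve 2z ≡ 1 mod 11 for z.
Since 11 is prime, by Fermat 2^(-1) ≡ 2^{9} ≡ 6 mod 11. Verify: 2 × 6 = 12 ≡ 1 mod 11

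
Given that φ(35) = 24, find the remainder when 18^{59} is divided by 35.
By Euler: 18^{24} ≡ 1 (mod 35) since gcd(18, 35) = 1. 59 = 2×24 + 11. So 18^{59} ≡ 18^{11} ≡ 2 (mod 35)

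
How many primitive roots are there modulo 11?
A prime p has φ(p-1) primitive roots; here φ(10) = 4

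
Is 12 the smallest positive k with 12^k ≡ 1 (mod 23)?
Powers of 12 mod 23: 12^1≡12, 12^2≡6, 12^3≡3, 12^4≡13, 12^5≡18, 12^6≡9, 12^7≡16, 12^8≡8, 12^9≡4, 12^10≡2, 12^11≡1. Already 12^11≡1, so the order is 11 < 12. No, the actual order is 11.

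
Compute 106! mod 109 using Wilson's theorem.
(108)! = (106)! × (107) × (108) ≡ -1 mod 109. So (106)! ≡ -1 × [(108)(107)]^(-1) ≡ 54 mod 109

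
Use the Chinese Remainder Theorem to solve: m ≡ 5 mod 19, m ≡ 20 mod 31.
M = 19 × 31 = 589. M₁ = 31, y₁ ≡ 8 mod 19. M₂ = 19, y₂ ≡ 18 mod 31. m = 5×31×8 + 20×19×18 ≡ 423 mod 589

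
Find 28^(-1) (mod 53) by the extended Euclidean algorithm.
Extended GCD: 28(-17) + 53(9) = 1. So 28^(-1) ≡ -17 ≡ 36 (mod 53). Verify: 28 × 36 = 1008 ≡ 1 (mod 53)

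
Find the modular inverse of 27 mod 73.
Since 73 is prime, by Fermat 27^(-1) ≡ 27^{71} ≡ 46 (mod 73). Verify: 27 × 46 = 1242 ≡ 1 (mod 73)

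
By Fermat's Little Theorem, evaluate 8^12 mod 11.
By Fermat: 8^{10} ≡ 1 (mod 11). So 8^{12} = 8^{10} · 8^{2} ≡ 8^{2} ≡ 9 (mod 11)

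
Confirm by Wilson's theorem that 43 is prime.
(42)! mod 43 = 42. Since this equals -1 (mod 43), Wilson confirms 43 is prime.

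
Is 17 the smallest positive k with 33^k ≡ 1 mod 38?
Powers of 33 mod 38: 33^1≡33, 33^2≡25, 33^3≡27, 33^4≡17, 33^5≡29, 33^6≡7, 33^7≡3, 33^8≡23, 33^9≡37, 33^10≡5, 33^11≡13, 33^12≡11, 33^13≡21, 33^14≡9, 33^15≡31, 33^16≡35, 33^17≡15, 33^18≡1. 33^17≡15≢1, so ord ≠ 17. No, the actual order is 18.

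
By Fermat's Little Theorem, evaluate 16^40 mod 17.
By Fermat: 16^{16} ≡ 1 (mod 17). 40 = 2×16 + 8. So 16^{40} ≡ 16^{8} ≡ 1 (mod 17)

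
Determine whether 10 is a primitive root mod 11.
10^{2} ≡ 1 mod 11 and 2 < 10, so ord_11(10) = 2 ≠ 10 and 10 is not a primitive root.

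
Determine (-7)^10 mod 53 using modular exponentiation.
By repeated squaring (mod 53): (-7)^{1}≡46, (-7)^{2}≡49, (-7)^{4}≡16, (-7)^{8}≡44. Then (-7)^{10} = (-7)^{8+2} ≡ 44 × 49 ≡ 36 (mod 53)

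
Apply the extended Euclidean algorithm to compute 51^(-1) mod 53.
Extended GCD: 51(26) + 53(-25) = 1. So 51^(-1) ≡ 26 mod 53. Verify: 51 × 26 = 1326 ≡ 1 mod 53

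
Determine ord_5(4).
Powers of 4 mod 5: 4^1≡4, 4^2≡1. So the order of 4 is 2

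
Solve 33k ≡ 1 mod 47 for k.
Since 47 is prime, by Fermat 33^(-1) ≡ 33^{45} ≡ 10 mod 47. Verify: 33 × 10 = 330 ≡ 1 mod 47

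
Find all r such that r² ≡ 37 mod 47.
The square roots of 37 mod 47 are 32 and 15. Verify: 32² = 1024 ≡ 37 mod 47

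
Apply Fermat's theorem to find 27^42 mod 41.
By Fermat: 27^{40} ≡ 1 mod 41. So 27^{42} = 27^{40} · 27^{2} ≡ 27^{2} ≡ 32 mod 41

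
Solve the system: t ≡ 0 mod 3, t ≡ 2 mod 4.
M = 3 × 4 = 12. M₁ = 4, y₁ ≡ 1 mod 3. M₂ = 3, y₂ ≡ 3 mod 4. t = 0×4×1 + 2×3×3 ≡ 6 mod 12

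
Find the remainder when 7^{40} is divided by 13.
By Fermat: 7^{12} ≡ 1 (mod 13). 40 = 3×12 + 4. So 7^{40} ≡ 7^{4} ≡ 9 (mod 13)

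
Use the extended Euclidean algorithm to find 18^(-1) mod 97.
Extended GCD: 18(27) + 97(-5) = 1. So 18^(-1) ≡ 27 mod 97. Verify: 18 × 27 = 486 ≡ 1 mod 97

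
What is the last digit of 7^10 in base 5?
Using Fermat: 7^{4} ≡ 1 (mod 5). 10 ≡ 2 (mod 4). So 7^{10} ≡ 7^{2} ≡ 4 (mod 5)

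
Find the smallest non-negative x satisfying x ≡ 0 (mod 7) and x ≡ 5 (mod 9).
M = 7 × 9 = 63. M₁ = 9, y₁ ≡ 4 (mod 7). M₂ = 7, y₂ ≡ 4 (mod 9). x = 0×9×4 + 5×7×4 ≡ 14 (mod 63)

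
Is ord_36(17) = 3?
Powers of 17 mod 36: 17^1≡17, 17^2≡1. Already 17^2≡1, so the order is 2 < 3. No, the actual order is 2.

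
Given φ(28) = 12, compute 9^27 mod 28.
By Euler: 9^{12} ≡ 1 mod 28 since gcd(9, 28) = 1. 27 = 2×12 + 3. So 9^{27} ≡ 9^{3} ≡ 1 mod 28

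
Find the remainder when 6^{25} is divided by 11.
By Fermat: 6^{10} ≡ 1 mod 11. 25 = 2×10 + 5. So 6^{25} ≡ 6^{5} ≡ 10 mod 11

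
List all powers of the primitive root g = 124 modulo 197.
124^1, 124^2, ..., 124^{196} mod 197: [124, 10, 58, 100, 186, 15, 87, 150, 82, 121, 32, 28, 123, 83, 48, 42, 86, 26, 72, 63, 129, 39, 108, 193, 95, 157, 162, 191, 44, 137, 46, 188, 66, 107, 69, 85, 99, 62, 5, 29, 50, 93, 106, 142, 75, 41, 159, 16, 14, 160, 140, 24, 21, 43, 13, 36, 130, 163, 118, 54, 195, 146, 177, 81, 194, 22, 167, 23, 94, 33, 152, 133, 141, 148, 31, 101, 113, 25, 145, 53, 71, 136, 119, 178, 8, 7, 80, 70, 12, 109, 120, 105, 18, 65, 180, 59, 27, 196, 73, 187, 139, 97, 11, 182, 110, 47, 115, 76, 165, 169, 74, 114, 149, 155, 111, 171, 125, 134, 68, 158, 89, 4, 102, 40, 35, 6, 153, 60, 151, 9, 131, 90, 128, 112, 98, 135, 192, 168, 147, 104, 91, 55, 122, 156, 38, 181, 183, 37, 57, 173, 176, 154, 184, 161, 67, 34, 79, 143, 2, 51, 20, 116, 3, 175, 30, 174, 103, 164, 45, 64, 56, 49, 166, 96, 84, 172, 52, 144, 126, 61, 78, 19, 189, 190, 117, 127, 185, 88, 77, 92, 179, 132, 17, 138, 170, 1]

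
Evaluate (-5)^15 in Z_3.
Using Fermat: (-5)^{2} ≡ 1 (mod 3). 15 ≡ 1 (mod 2). So (-5)^{15} ≡ (-5)^{1} ≡ 1 (mod 3)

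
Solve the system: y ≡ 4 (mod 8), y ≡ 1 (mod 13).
M = 8 × 13 = 104. M₁ = 13, y₁ ≡ 5 (mod 8). M₂ = 8, y₂ ≡ 5 (mod 13). y = 4×13×5 + 1×8×5 ≡ 92 (mod 104)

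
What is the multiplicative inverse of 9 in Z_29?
Since 29 is prime, by Fermat 9^(-1) ≡ 9^{27} ≡ 13 mod 29. Verify: 9 × 13 = 117 ≡ 1 mod 29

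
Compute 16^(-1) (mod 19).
Since 19 is prime, by Fermat 16^(-1) ≡ 16^{17} ≡ 6 (mod 19). Verify: 16 × 6 = 96 ≡ 1 (mod 19)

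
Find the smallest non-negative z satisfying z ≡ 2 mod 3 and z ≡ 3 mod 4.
M = 3 × 4 = 12. M₁ = 4, y₁ ≡ 1 mod 3. M₂ = 3, y₂ ≡ 3 mod 4. z = 2×4×1 + 3×3×3 ≡ 11 mod 12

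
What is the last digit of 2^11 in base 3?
Using Fermat: 2^{2} ≡ 1 (mod 3). 11 ≡ 1 (mod 2). So 2^{11} ≡ 2^{1} ≡ 2 (mod 3)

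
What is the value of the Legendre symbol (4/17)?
(4/17) = 4^{8} mod 17 = 1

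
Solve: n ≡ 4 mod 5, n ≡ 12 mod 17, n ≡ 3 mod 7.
M = 5 × 17 × 7 = 595. M₁ = 119, y₁ ≡ 4 mod 5. M₂ = 35, y₂ ≡ 1 mod 17. M₃ = 85, y₃ ≡ 1 mod 7. n = 4×119×4 + 12×35×1 + 3×85×1 ≡ 199 mod 595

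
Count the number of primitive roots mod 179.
A prime p has φ(p-1) primitive roots; here φ(178) = 88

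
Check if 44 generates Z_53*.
44^{13} ≡ 1 mod 53 and 13 < 52, so ord_53(44) = 13 ≠ 52 and 44 is not a primitive root.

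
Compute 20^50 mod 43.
Using Fermat: 20^{42} ≡ 1 (mod 43). 50 ≡ 8 (mod 42). So 20^{50} ≡ 20^{8} ≡ 9 (mod 43)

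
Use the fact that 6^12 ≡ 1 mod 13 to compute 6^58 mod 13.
By Fermat: 6^{12} ≡ 1 mod 13. 58 = 4×12 + 10. So 6^{58} ≡ 6^{10} ≡ 4 mod 13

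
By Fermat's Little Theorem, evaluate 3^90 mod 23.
By Fermat: 3^{22} ≡ 1 (mod 23). 90 = 4×22 + 2. So 3^{90} ≡ 3^{2} ≡ 9 (mod 23)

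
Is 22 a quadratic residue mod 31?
By Euler's criterion: 22^{15} ≡ 30 (mod 31). Since this equals -1 (≡ 30), 22 is not a QR.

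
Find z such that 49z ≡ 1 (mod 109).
Since 109 is prime, by Fermat 49^(-1) ≡ 49^{107} ≡ 89 (mod 109). Verify: 49 × 89 = 4361 ≡ 1 (mod 109)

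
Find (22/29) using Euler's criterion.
(22/29) = 22^{14} mod 29 = 1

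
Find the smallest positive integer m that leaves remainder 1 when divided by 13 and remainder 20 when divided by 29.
M = 13 × 29 = 377. M₁ = 29, y₁ ≡ 9 (mod 13). M₂ = 13, y₂ ≡ 9 (mod 29). m = 1×29×9 + 20×13×9 ≡ 339 (mod 377)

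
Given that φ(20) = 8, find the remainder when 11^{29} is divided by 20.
By Euler: 11^{8} ≡ 1 mod 20 since gcd(11, 20) = 1. 29 = 3×8 + 5. So 11^{29} ≡ 11^{5} ≡ 11 mod 20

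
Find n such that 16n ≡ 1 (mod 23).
Since 23 is prime, by Fermat 16^(-1) ≡ 16^{21} ≡ 13 (mod 23). Verify: 16 × 13 = 208 ≡ 1 (mod 23)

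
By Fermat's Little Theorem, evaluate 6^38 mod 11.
By Fermat: 6^{10} ≡ 1 mod 11. 38 = 3×10 + 8. So 6^{38} ≡ 6^{8} ≡ 4 mod 11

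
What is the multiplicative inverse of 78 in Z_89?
Since 89 is prime, by Fermat 78^(-1) ≡ 78^{87} ≡ 8 (mod 89). Verify: 78 × 8 = 624 ≡ 1 (mod 89)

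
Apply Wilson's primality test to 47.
(46)! mod 47 = 46. Since 46 ≡ -1 (mod 47), 47 is prime.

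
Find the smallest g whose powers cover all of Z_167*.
g = 5. For each prime q|166: 5^{83}≡166, 5^{2}≡25, none ≡ 1, so ord_167(5) = 166 and 5 is a primitive root.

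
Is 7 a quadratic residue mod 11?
By Euler's criterion: 7^{5} ≡ 10 mod 11. Since this equals -1 (≡ 10), 7 is not a QR.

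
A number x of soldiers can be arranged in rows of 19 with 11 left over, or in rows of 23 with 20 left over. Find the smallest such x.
M = 19 × 23 = 437. M₁ = 23, y₁ ≡ 5 mod 19. M₂ = 19, y₂ ≡ 17 mod 23. x = 11×23×5 + 20×19×17 ≡ 296 mod 437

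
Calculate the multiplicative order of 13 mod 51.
Powers of 13 mod 51: 13^1≡13, 13^2≡16, 13^3≡4, 13^4≡1. ord_51(13) = 4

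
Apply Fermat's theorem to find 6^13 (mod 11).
By Fermat: 6^{10} ≡ 1 (mod 11). So 6^{13} = 6^{10} · 6^{3} ≡ 6^{3} ≡ 7 (mod 11)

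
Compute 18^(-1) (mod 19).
Since 19 is prime, by Fermat 18^(-1) ≡ 18^{17} ≡ 18 (mod 19). Verify: 18 × 18 = 324 ≡ 1 (mod 19)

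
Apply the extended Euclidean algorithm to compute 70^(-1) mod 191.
Extended GCD: 70(-30) + 191(11) = 1. So 70^(-1) ≡ -30 ≡ 161 (mod 191). Verify: 70 × 161 = 11270 ≡ 1 (mod 191)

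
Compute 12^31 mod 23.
Using Fermat: 12^{22} ≡ 1 (mod 23). 31 ≡ 9 (mod 22). So 12^{31} ≡ 12^{9} ≡ 4 (mod 23)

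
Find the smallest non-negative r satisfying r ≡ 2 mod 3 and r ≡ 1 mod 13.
M = 3 × 13 = 39. M₁ = 13, y₁ ≡ 1 mod 3. M₂ = 3, y₂ ≡ 9 mod 13. r = 2×13×1 + 1×3×9 ≡ 14 mod 39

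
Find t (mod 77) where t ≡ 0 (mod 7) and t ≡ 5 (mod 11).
M = 7 × 11 = 77. M₁ = 11, y₁ ≡ 2 (mod 7). M₂ = 7, y₂ ≡ 8 (mod 11). t = 0×11×2 + 5×7×8 ≡ 49 (mod 77)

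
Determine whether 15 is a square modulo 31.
By Euler's criterion: 15^{15} ≡ 30 mod 31. Since this equals -1 (≡ 30), 15 is not a QR.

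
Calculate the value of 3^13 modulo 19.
By repeated squaring (mod 19): 3^{1}≡3, 3^{2}≡9, 3^{4}≡5, 3^{8}≡6. Then 3^{13} = 3^{8+4+1} ≡ 6 × 5 × 3 ≡ 14 (mod 19)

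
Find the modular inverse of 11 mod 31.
Since 31 is prime, by Fermat 11^(-1) ≡ 11^{29} ≡ 17 mod 31. Verify: 11 × 17 = 187 ≡ 1 mod 31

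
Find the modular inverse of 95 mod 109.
Since 109 is prime, by Fermat 95^(-1) ≡ 95^{107} ≡ 70 mod 109. Verify: 95 × 70 = 6650 ≡ 1 mod 109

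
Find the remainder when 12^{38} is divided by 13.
By Fermat: 12^{12} ≡ 1 (mod 13). 38 = 3×12 + 2. So 12^{38} ≡ 12^{2} ≡ 1 (mod 13)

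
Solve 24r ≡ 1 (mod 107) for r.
Since 107 is prime, by Fermat 24^(-1) ≡ 24^{105} ≡ 58 (mod 107). Verify: 24 × 58 = 1392 ≡ 1 (mod 107)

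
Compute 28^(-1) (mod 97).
Since 97 is prime, by Fermat 28^(-1) ≡ 28^{95} ≡ 52 (mod 97). Verify: 28 × 52 = 1456 ≡ 1 (mod 97)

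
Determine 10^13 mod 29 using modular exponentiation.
By repeated squaring mod 29: 10^{1}≡10, 10^{2}≡13, 10^{4}≡24, 10^{8}≡25. Then 10^{13} = 10^{8+4+1} ≡ 25 × 24 × 10 ≡ 26 mod 29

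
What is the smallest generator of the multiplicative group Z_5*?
g = 2. Powers: [2, 4, 3, 1] generates all 4 non-zero residues.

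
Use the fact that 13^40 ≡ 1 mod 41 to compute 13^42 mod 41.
By Fermat: 13^{40} ≡ 1 mod 41. So 13^{42} = 13^{40} · 13^{2} ≡ 13^{2} ≡ 5 mod 41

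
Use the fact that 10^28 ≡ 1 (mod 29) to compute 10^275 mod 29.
By Fermat: 10^{28} ≡ 1 (mod 29). 275 ≡ 23 (mod 28). So 10^{275} ≡ 10^{23} ≡ 11 (mod 29)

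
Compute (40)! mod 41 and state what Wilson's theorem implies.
(40)! mod 41 = 40. Since this equals -1 mod 41, Wilson confirms 41 is prime.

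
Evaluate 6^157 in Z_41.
Using Fermat: 6^{40} ≡ 1 (mod 41). 157 ≡ 37 (mod 40). So 6^{157} ≡ 6^{37} ≡ 15 (mod 41)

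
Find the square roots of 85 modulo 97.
The square roots of 85 mod 97 are 52 and 45. Verify: 52² = 2704 ≡ 85 (mod 97)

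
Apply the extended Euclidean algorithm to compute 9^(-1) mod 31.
Extended GCD: 9(7) + 31(-2) = 1. So 9^(-1) ≡ 7 (mod 31). Verify: 9 × 7 = 63 ≡ 1 (mod 31)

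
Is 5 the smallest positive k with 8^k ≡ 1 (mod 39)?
Powers of 8 mod 39: 8^1≡8, 8^2≡25, 8^3≡5, 8^4≡1. Already 8^4≡1, so the order is 4 < 5. No, the actual order is 4.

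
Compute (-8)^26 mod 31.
By repeated squaring mod 31: (-8)^{1}≡23, (-8)^{2}≡2, (-8)^{4}≡4, (-8)^{8}≡16, (-8)^{16}≡8. Then (-8)^{26} = (-8)^{16+8+2} ≡ 8 × 16 × 2 ≡ 8 mod 31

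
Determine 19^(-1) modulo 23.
Since 23 is prime, by Fermat 19^(-1) ≡ 19^{21} ≡ 17 mod 23. Verify: 19 × 17 = 323 ≡ 1 mod 23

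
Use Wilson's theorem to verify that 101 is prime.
(100)! mod 101 = 100. Since this equals -1 (mod 101), Wilson confirms 101 is prime.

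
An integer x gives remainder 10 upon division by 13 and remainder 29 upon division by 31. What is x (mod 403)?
M = 13 × 31 = 403. M₁ = 31, y₁ ≡ 8 (mod 13). M₂ = 13, y₂ ≡ 12 (mod 31). x = 10×31×8 + 29×13×12 ≡ 153 (mod 403)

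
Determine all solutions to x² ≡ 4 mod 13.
The square roots of 4 mod 13 are 11 and 2. Verify: 11² = 121 ≡ 4 mod 13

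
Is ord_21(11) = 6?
Powers of 11 mod 21: 11^1≡11, 11^2≡16, 11^3≡8, 11^4≡4, 11^5≡2, 11^6≡1. First k with 11^k≡1 is k=6. Yes, ord_21(11) = 6.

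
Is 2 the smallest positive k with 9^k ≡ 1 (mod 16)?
Powers of 9 mod 16: 9^1≡9, 9^2≡1. First k with 9^k≡1 is k=2. Yes, ord_16(9) = 2.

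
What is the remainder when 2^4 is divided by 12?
2^{4} = 16 ≡ 4 (mod 12)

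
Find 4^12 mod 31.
By repeated squaring mod 31: 4^{1}≡4, 4^{2}≡16, 4^{4}≡8, 4^{8}≡2. Then 4^{12} = 4^{8+4} ≡ 2 × 8 ≡ 16 mod 31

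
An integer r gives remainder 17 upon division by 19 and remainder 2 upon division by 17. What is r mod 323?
M = 19 × 17 = 323. M₁ = 17, y₁ ≡ 9 mod 19. M₂ = 19, y₂ ≡ 9 mod 17. r = 17×17×9 + 2×19×9 ≡ 36 mod 323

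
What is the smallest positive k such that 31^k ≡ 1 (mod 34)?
Powers of 31 mod 34: 31^1≡31, 31^2≡9, 31^3≡7, 31^4≡13, 31^5≡29, 31^6≡15, 31^7≡23, 31^8≡33, 31^9≡3, 31^10≡25, 31^11≡27, 31^12≡21, 31^13≡5, 31^14≡19, 31^15≡11, 31^16≡1. ord_34(31) = 16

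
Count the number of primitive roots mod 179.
Number of primitive roots mod 179 = φ(p-1) = φ(178) = 88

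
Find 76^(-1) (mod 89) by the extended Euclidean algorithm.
Extended GCD: 76(41) + 89(-35) = 1. So 76^(-1) ≡ 41 (mod 89). Verify: 76 × 41 = 3116 ≡ 1 (mod 89)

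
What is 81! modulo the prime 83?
(82)! = (81)! × (82) ≡ -1 mod 83. So (81)! ≡ -1 × (82)^(-1) ≡ (-1)×(-1) = 1 mod 83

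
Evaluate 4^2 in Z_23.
4^{2} = 16 ≡ 16 (mod 23)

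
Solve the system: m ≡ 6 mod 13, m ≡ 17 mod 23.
M = 13 × 23 = 299. M₁ = 23, y₁ ≡ 4 mod 13. M₂ = 13, y₂ ≡ 16 mod 23. m = 6×23×4 + 17×13×16 ≡ 201 mod 299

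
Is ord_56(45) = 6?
Powers of 45 mod 56: 45^1≡45, 45^2≡9, 45^3≡13, 45^4≡25, 45^5≡5, 45^6≡1. First k with 45^k≡1 is k=6. Yes, ord_56(45) = 6.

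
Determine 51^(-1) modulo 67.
Since 67 is prime, by Fermat 51^(-1) ≡ 51^{65} ≡ 46 mod 67. Verify: 51 × 46 = 2346 ≡ 1 mod 67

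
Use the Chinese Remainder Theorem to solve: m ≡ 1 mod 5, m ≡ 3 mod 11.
M = 5 × 11 = 55. M₁ = 11, y₁ ≡ 1 mod 5. M₂ = 5, y₂ ≡ 9 mod 11. m = 1×11×1 + 3×5×9 ≡ 36 mod 55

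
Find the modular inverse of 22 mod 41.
Since 41 is prime, by Fermat 22^(-1) ≡ 22^{39} ≡ 28 mod 41. Verify: 22 × 28 = 616 ≡ 1 mod 41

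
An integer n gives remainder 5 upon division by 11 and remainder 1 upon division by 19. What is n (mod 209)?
M = 11 × 19 = 209. M₁ = 19, y₁ ≡ 7 (mod 11). M₂ = 11, y₂ ≡ 7 (mod 19). n = 5×19×7 + 1×11×7 ≡ 115 (mod 209)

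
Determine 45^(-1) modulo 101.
Since 101 is prime, by Fermat 45^(-1) ≡ 45^{99} ≡ 9 mod 101. Verify: 45 × 9 = 405 ≡ 1 mod 101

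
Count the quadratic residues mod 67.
The squaring map on Z_67* is 2-to-1, so there are (66)/2 = 33 QRs.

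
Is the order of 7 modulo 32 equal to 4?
Powers of 7 mod 32: 7^1≡7, 7^2≡17, 7^3≡23, 7^4≡1. First k with 7^k≡1 is k=4. Yes, ord_32(7) = 4.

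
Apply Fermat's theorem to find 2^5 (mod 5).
By Fermat: 2^{4} ≡ 1 (mod 5). So 2^{5} = 2^{4} · 2^{1} ≡ 2^{1} ≡ 2 (mod 5)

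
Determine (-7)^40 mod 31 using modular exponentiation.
Using Fermat: (-7)^{30} ≡ 1 mod 31. 40 ≡ 10 mod 30. So (-7)^{40} ≡ (-7)^{10} ≡ 25 mod 31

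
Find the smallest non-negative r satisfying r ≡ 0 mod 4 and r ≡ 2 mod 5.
M = 4 × 5 = 20. M₁ = 5, y₁ ≡ 1 mod 4. M₂ = 4, y₂ ≡ 4 mod 5. r = 0×5×1 + 2×4×4 ≡ 12 mod 20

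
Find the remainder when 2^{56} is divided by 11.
By Fermat: 2^{10} ≡ 1 (mod 11). 56 = 5×10 + 6. So 2^{56} ≡ 2^{6} ≡ 9 (mod 11)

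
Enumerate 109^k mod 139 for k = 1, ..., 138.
109^1, 109^2, ..., 109^{138} mod 139: [109, 66, 105, 47, 119, 44, 70, 124, 33, 122, 93, 129, 22, 35, 62, 86, 61, 116, 134, 11, 87, 31, 43, 100, 58, 67, 75, 113, 85, 91, 50, 29, 103, 107, 126, 112, 115, 25, 84, 121, 123, 63, 56, 127, 82, 42, 130, 131, 101, 28, 133, 41, 21, 65, 135, 120, 14, 136, 90, 80, 102, 137, 60, 7, 68, 45, 40, 51, 138, 30, 73, 34, 92, 20, 95, 69, 15, 106, 17, 46, 10, 117, 104, 77, 53, 78, 23, 5, 128, 52, 108, 96, 39, 81, 72, 64, 26, 54, 48, 89, 110, 36, 32, 13, 27, 24, 114, 55, 18, 16, 76, 83, 12, 57, 97, 9, 8, 38, 111, 6, 98, 118, 74, 4, 19, 125, 3, 49, 59, 37, 2, 79, 132, 71, 94, 99, 88, 1]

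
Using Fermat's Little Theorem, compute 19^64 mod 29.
By Fermat: 19^{28} ≡ 1 (mod 29). 64 = 2×28 + 8. So 19^{64} ≡ 19^{8} ≡ 25 (mod 29)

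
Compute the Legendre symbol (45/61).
(45/61) = 45^{30} mod 61 = 1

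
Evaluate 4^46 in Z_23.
Using Fermat: 4^{22} ≡ 1 mod 23. 46 ≡ 2 mod 22. So 4^{46} ≡ 4^{2} ≡ 16 mod 23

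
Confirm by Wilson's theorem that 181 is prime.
(180)! mod 181 = 180. Since this equals -1 mod 181, Wilson confirms 181 is prime.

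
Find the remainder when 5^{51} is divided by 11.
By Fermat: 5^{10} ≡ 1 mod 11. 51 = 5×10 + 1. So 5^{51} ≡ 5^{1} ≡ 5 mod 11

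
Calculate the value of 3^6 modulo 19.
By repeated squaring (mod 19): 3^{1}≡3, 3^{2}≡9, 3^{4}≡5. Then 3^{6} = 3^{4+2} ≡ 5 × 9 ≡ 7 (mod 19)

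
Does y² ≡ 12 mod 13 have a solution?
By Euler's criterion: 12^{6} ≡ 1 mod 13. Since this equals 1, 12 is a QR.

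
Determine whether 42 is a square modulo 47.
By Euler's criterion: 42^{23} ≡ 1 mod 47. Since this equals 1, 42 is a QR.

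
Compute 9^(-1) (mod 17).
Since 17 is prime, by Fermat 9^(-1) ≡ 9^{15} ≡ 2 (mod 17). Verify: 9 × 2 = 18 ≡ 1 (mod 17)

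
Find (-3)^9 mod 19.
By repeated squaring mod 19: (-3)^{1}≡16, (-3)^{2}≡9, (-3)^{4}≡5, (-3)^{8}≡6. Then (-3)^{9} = (-3)^{8+1} ≡ 6 × 16 ≡ 1 mod 19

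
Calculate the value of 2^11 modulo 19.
By repeated squaring mod 19: 2^{1}≡2, 2^{2}≡4, 2^{4}≡16, 2^{8}≡9. Then 2^{11} = 2^{8+2+1} ≡ 9 × 4 × 2 ≡ 15 mod 19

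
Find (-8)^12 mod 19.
By repeated squaring mod 19: (-8)^{1}≡11, (-8)^{2}≡7, (-8)^{4}≡11, (-8)^{8}≡7. Then (-8)^{12} = (-8)^{8+4} ≡ 7 × 11 ≡ 1 mod 19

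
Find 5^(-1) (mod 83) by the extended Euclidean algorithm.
Extended GCD: 5(-33) + 83(2) = 1. So 5^(-1) ≡ -33 ≡ 50 (mod 83). Verify: 5 × 50 = 250 ≡ 1 (mod 83)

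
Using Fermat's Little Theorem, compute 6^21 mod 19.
By Fermat: 6^{18} ≡ 1 (mod 19). So 6^{21} = 6^{18} · 6^{3} ≡ 6^{3} ≡ 7 (mod 19)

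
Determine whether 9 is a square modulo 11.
By Euler's criterion: 9^{5} ≡ 1 mod 11. Since this equals 1, 9 is a QR.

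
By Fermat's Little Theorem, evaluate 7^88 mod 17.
By Fermat: 7^{16} ≡ 1 mod 17. 88 = 5×16 + 8. So 7^{88} ≡ 7^{8} ≡ 16 mod 17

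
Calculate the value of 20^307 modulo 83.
Using Fermat: 20^{82} ≡ 1 (mod 83). 307 ≡ 61 (mod 82). So 20^{307} ≡ 20^{61} ≡ 19 (mod 83)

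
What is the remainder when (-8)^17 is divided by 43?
By repeated squaring mod 43: (-8)^{1}≡35, (-8)^{2}≡21, (-8)^{4}≡11, (-8)^{8}≡35, (-8)^{16}≡21. Then (-8)^{17} = (-8)^{16+1} ≡ 21 × 35 ≡ 4 mod 43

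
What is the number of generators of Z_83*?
A prime p has φ(p-1) primitive roots; here φ(82) = 40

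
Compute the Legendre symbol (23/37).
(23/37) = 23^{18} mod 37 = -1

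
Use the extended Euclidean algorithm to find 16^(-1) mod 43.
Extended GCD: 16(-8) + 43(3) = 1. So 16^(-1) ≡ -8 ≡ 35 mod 43. Verify: 16 × 35 = 560 ≡ 1 mod 43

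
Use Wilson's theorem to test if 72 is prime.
(71)! mod 72 = 0. Since 0 ≢ -1 mod 72, 72 is not prime.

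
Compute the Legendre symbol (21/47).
(21/47) = 21^{23} mod 47 = 1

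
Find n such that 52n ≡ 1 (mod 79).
Since 79 is prime, by Fermat 52^(-1) ≡ 52^{77} ≡ 38 (mod 79). Verify: 52 × 38 = 1976 ≡ 1 (mod 79)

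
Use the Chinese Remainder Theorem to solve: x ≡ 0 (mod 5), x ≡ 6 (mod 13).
M = 5 × 13 = 65. M₁ = 13, y₁ ≡ 2 (mod 5). M₂ = 5, y₂ ≡ 8 (mod 13). x = 0×13×2 + 6×5×8 ≡ 45 (mod 65)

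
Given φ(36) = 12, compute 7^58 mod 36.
By Euler: 7^{12} ≡ 1 mod 36 since gcd(7, 36) = 1. 58 = 4×12 + 10. So 7^{58} ≡ 7^{10} ≡ 25 mod 36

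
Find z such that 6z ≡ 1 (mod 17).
Since 17 is prime, by Fermat 6^(-1) ≡ 6^{15} ≡ 3 (mod 17). Verify: 6 × 3 = 18 ≡ 1 (mod 17)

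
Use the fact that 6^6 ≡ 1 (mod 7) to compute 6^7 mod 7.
By Fermat: 6^{6} ≡ 1 (mod 7). So 6^{7} = 6^{6} · 6^{1} ≡ 6^{1} ≡ 6 (mod 7)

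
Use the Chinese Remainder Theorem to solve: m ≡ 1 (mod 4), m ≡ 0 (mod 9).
M = 4 × 9 = 36. M₁ = 9, y₁ ≡ 1 (mod 4). M₂ = 4, y₂ ≡ 7 (mod 9). m = 1×9×1 + 0×4×7 ≡ 9 (mod 36)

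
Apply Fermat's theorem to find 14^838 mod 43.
By Fermat: 14^{42} ≡ 1 mod 43. 838 ≡ 40 mod 42. So 14^{838} ≡ 14^{40} ≡ 9 mod 43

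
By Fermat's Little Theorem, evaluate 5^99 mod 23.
By Fermat: 5^{22} ≡ 1 (mod 23). 99 = 4×22 + 11. So 5^{99} ≡ 5^{11} ≡ 22 (mod 23)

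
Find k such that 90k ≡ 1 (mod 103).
Since 103 is prime, by Fermat 90^(-1) ≡ 90^{101} ≡ 95 (mod 103). Verify: 90 × 95 = 8550 ≡ 1 (mod 103)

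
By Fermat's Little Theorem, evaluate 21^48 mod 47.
By Fermat: 21^{46} ≡ 1 (mod 47). So 21^{48} = 21^{46} · 21^{2} ≡ 21^{2} ≡ 18 (mod 47)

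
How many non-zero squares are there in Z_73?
For prime 73, there are (p-1)/2 = (73-1)/2 = 36 quadratic residues (excluding 0).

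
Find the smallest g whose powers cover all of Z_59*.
g = 2. For each prime q|58: 2^{29}≡58, 2^{2}≡4, none ≡ 1, so ord_59(2) = 58 and 2 is a primitive root.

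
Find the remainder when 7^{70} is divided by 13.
By Fermat: 7^{12} ≡ 1 mod 13. 70 = 5×12 + 10. So 7^{70} ≡ 7^{10} ≡ 4 mod 13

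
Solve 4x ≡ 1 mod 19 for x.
Since 19 is prime, by Fermat 4^(-1) ≡ 4^{17} ≡ 5 mod 19. Verify: 4 × 5 = 20 ≡ 1 mod 19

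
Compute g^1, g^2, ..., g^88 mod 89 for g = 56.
56^1, 56^2, ..., 56^{88} mod 89: [56, 21, 19, 85, 43, 5, 13, 16, 6, 69, 37, 25, 65, 80, 30, 78, 7, 36, 58, 44, 61, 34, 35, 2, 23, 42, 38, 81, 86, 10, 26, 32, 12, 49, 74, 50, 41, 71, 60, 67, 14, 72, 27, 88, 33, 68, 70, 4, 46, 84, 76, 73, 83, 20, 52, 64, 24, 9, 59, 11, 82, 53, 31, 45, 28, 55, 54, 87, 66, 47, 51, 8, 3, 79, 63, 57, 77, 40, 15, 39, 48, 18, 29, 22, 75, 17, 62, 1]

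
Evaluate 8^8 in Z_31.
By repeated squaring mod 31: 8^{1}≡8, 8^{2}≡2, 8^{4}≡4, 8^{8}≡16. So 8^{8} ≡ 16 mod 31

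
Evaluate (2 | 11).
(2/11) = 2^{5} mod 11 = -1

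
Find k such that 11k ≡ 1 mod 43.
Since 43 is prime, by Fermat 11^(-1) ≡ 11^{41} ≡ 4 mod 43. Verify: 11 × 4 = 44 ≡ 1 mod 43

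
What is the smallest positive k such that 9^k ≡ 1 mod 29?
Powers of 9 mod 29: 9^1≡9, 9^2≡23, 9^3≡4, 9^4≡7, 9^5≡5, 9^6≡16, 9^7≡28, 9^8≡20, 9^9≡6, 9^10≡25, 9^11≡22, 9^12≡24, 9^13≡13, 9^14≡1. ord_29(9) = 14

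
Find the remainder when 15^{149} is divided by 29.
By Fermat: 15^{28} ≡ 1 (mod 29). 149 = 5×28 + 9. So 15^{149} ≡ 15^{9} ≡ 26 (mod 29)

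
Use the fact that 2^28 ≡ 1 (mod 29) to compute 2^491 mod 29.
By Fermat: 2^{28} ≡ 1 (mod 29). 491 ≡ 15 (mod 28). So 2^{491} ≡ 2^{15} ≡ 27 (mod 29)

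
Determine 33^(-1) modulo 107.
Since 107 is prime, by Fermat 33^(-1) ≡ 33^{105} ≡ 13 (mod 107). Verify: 33 × 13 = 429 ≡ 1 (mod 107)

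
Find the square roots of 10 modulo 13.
The square roots of 10 mod 13 are 7 and 6. Verify: 7² = 49 ≡ 10 mod 13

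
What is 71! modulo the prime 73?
(72)! = (71)! × (72) ≡ -1 (mod 73). So (71)! ≡ -1 × (72)^(-1) ≡ (-1)×(-1) = 1 (mod 73)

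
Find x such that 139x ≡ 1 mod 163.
Since 163 is prime, by Fermat 139^(-1) ≡ 139^{161} ≡ 129 mod 163. Verify: 139 × 129 = 17931 ≡ 1 mod 163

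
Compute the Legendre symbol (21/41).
(21/41) = 21^{20} mod 41 = 1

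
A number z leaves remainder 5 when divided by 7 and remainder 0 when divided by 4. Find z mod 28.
M = 7 × 4 = 28. M₁ = 4, y₁ ≡ 2 mod 7. M₂ = 7, y₂ ≡ 3 mod 4. z = 5×4×2 + 0×7×3 ≡ 12 mod 28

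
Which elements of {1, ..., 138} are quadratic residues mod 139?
QRs mod 139: {1, 4, 5, 6, 7, 9, 11, 13, 16, 20, 24, 25, 28, 29, 30, 31, 34, 35, 36, 37, 38, 41, 42, 44, 45, 46, 47, 49, 51, 52, 54, 55, 57, 63, 64, 65, 66, 67, 69, 71, 77, 78, 79, 80, 81, 83, 86, 89, 91, 96, 99, 100, 106, 107, 112, 113, 116, 117, 118, 120, 121, 122, 124, 125, 127, 129, 131, 136, 137}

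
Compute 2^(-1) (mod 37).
Since 37 is prime, by Fermat 2^(-1) ≡ 2^{35} ≡ 19 (mod 37). Verify: 2 × 19 = 38 ≡ 1 (mod 37)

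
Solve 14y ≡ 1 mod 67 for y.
Since 67 is prime, by Fermat 14^(-1) ≡ 14^{65} ≡ 24 mod 67. Verify: 14 × 24 = 336 ≡ 1 mod 67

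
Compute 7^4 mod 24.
7^{4} = 2401 ≡ 1 mod 24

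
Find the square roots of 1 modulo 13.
The square roots of 1 mod 13 are 1 and 12. Verify: 1² = 1 ≡ 1 mod 13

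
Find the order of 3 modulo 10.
Powers of 3 mod 10: 3^1≡3, 3^2≡9, 3^3≡7, 3^4≡1. ord_10(3) = 4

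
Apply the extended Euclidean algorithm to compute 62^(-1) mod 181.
Extended GCD: 62(73) + 181(-25) = 1. So 62^(-1) ≡ 73 (mod 181). Verify: 62 × 73 = 4526 ≡ 1 (mod 181)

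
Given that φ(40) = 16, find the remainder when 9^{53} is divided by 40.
By Euler: 9^{16} ≡ 1 (mod 40) since gcd(9, 40) = 1. 53 = 3×16 + 5. So 9^{53} ≡ 9^{5} ≡ 9 (mod 40)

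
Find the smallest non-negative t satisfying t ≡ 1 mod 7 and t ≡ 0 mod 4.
M = 7 × 4 = 28. M₁ = 4, y₁ ≡ 2 mod 7. M₂ = 7, y₂ ≡ 3 mod 4. t = 1×4×2 + 0×7×3 ≡ 8 mod 28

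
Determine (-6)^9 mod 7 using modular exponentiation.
Using Fermat: (-6)^{6} ≡ 1 mod 7. 9 ≡ 3 mod 6. So (-6)^{9} ≡ (-6)^{3} ≡ 1 mod 7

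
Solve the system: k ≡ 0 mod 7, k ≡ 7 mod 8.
M = 7 × 8 = 56. M₁ = 8, y₁ ≡ 1 mod 7. M₂ = 7, y₂ ≡ 7 mod 8. k = 0×8×1 + 7×7×7 ≡ 7 mod 56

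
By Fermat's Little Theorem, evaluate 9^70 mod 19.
By Fermat: 9^{18} ≡ 1 mod 19. 70 = 3×18 + 16. So 9^{70} ≡ 9^{16} ≡ 4 mod 19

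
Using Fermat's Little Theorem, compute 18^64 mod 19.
By Fermat: 18^{18} ≡ 1 mod 19. 64 = 3×18 + 10. So 18^{64} ≡ 18^{10} ≡ 1 mod 19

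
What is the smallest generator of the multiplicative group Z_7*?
g = 3. For each prime q|6: 3^{3}≡6, 3^{2}≡2, none ≡ 1, so ord_7(3) = 6 and 3 is a primitive root.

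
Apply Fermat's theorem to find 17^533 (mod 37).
By Fermat: 17^{36} ≡ 1 (mod 37). 533 ≡ 29 (mod 36). So 17^{533} ≡ 17^{29} ≡ 5 (mod 37)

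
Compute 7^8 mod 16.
By repeated squaring mod 16: 7^{1}≡7, 7^{2}≡1, 7^{4}≡1, 7^{8}≡1. So 7^{8} ≡ 1 mod 16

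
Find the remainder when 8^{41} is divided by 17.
By Fermat: 8^{16} ≡ 1 (mod 17). 41 = 2×16 + 9. So 8^{41} ≡ 8^{9} ≡ 8 (mod 17)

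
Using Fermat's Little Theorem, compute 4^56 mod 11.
By Fermat: 4^{10} ≡ 1 (mod 11). 56 = 5×10 + 6. So 4^{56} ≡ 4^{6} ≡ 4 (mod 11)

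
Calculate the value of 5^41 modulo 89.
By repeated squaring (mod 89): 5^{1}≡5, 5^{2}≡25, 5^{4}≡2, 5^{8}≡4, 5^{16}≡16, 5^{32}≡78. Then 5^{41} = 5^{32+8+1} ≡ 78 × 4 × 5 ≡ 47 (mod 89)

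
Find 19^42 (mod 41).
Using Fermat: 19^{40} ≡ 1 (mod 41). 42 ≡ 2 (mod 40). So 19^{42} ≡ 19^{2} ≡ 33 (mod 41)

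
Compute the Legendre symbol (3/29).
(3/29) = 3^{14} mod 29 = -1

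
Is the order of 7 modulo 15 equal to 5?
Powers of 7 mod 15: 7^1≡7, 7^2≡4, 7^3≡13, 7^4≡1. Already 7^4≡1, so the order is 4 < 5. No, the actual order is 4.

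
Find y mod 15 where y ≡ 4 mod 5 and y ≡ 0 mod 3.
M = 5 × 3 = 15. M₁ = 3, y₁ ≡ 2 mod 5. M₂ = 5, y₂ ≡ 2 mod 3. y = 4×3×2 + 0×5×2 ≡ 9 mod 15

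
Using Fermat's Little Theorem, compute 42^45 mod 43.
By Fermat: 42^{42} ≡ 1 mod 43. So 42^{45} = 42^{42} · 42^{3} ≡ 42^{3} ≡ 42 mod 43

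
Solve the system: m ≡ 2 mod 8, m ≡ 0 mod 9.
M = 8 × 9 = 72. M₁ = 9, y₁ ≡ 1 mod 8. M₂ = 8, y₂ ≡ 8 mod 9. m = 2×9×1 + 0×8×8 ≡ 18 mod 72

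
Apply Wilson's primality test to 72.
(71)! mod 72 = 0. Since 0 ≢ -1 mod 72, 72 is not prime.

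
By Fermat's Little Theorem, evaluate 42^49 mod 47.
By Fermat: 42^{46} ≡ 1 mod 47. So 42^{49} = 42^{46} · 42^{3} ≡ 42^{3} ≡ 16 mod 47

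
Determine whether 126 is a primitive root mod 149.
ord_149(126) divides 148. For each prime q|148: 126^{74}≡148, 126^{4}≡19, none ≡ 1. So 126 has order 148 and is a primitive root mod 149.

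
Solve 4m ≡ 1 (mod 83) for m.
Since 83 is prime, by Fermat 4^(-1) ≡ 4^{81} ≡ 21 (mod 83). Verify: 4 × 21 = 84 ≡ 1 (mod 83)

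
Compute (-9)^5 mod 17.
By repeated squaring (mod 17): (-9)^{1}≡8, (-9)^{2}≡13, (-9)^{4}≡16. Then (-9)^{5} = (-9)^{4+1} ≡ 16 × 8 ≡ 9 (mod 17)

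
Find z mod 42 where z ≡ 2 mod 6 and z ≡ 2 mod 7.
M = 6 × 7 = 42. M₁ = 7, y₁ ≡ 1 mod 6. M₂ = 6, y₂ ≡ 6 mod 7. z = 2×7×1 + 2×6×6 ≡ 2 mod 42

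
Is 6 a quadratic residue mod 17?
By Euler's criterion: 6^{8} ≡ 16 mod 17. Since this equals -1 (≡ 16), 6 is not a QR.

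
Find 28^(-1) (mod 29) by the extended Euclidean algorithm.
Extended GCD: 28(-1) + 29(1) = 1. So 28^(-1) ≡ -1 ≡ 28 (mod 29). Verify: 28 × 28 = 784 ≡ 1 (mod 29)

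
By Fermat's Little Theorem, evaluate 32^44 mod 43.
By Fermat: 32^{42} ≡ 1 mod 43. So 32^{44} = 32^{42} · 32^{2} ≡ 32^{2} ≡ 35 mod 43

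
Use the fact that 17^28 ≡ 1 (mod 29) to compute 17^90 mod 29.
By Fermat: 17^{28} ≡ 1 (mod 29). 90 = 3×28 + 6. So 17^{90} ≡ 17^{6} ≡ 28 (mod 29)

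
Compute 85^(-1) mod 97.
Since 97 is prime, by Fermat 85^(-1) ≡ 85^{95} ≡ 8 mod 97. Verify: 85 × 8 = 680 ≡ 1 mod 97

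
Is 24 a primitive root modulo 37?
ord_37(24) divides 36. For each prime q|36: 24^{18}≡36, 24^{12}≡10, none ≡ 1. So 24 has order 36 and is a primitive root mod 37.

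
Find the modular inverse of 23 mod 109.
Since 109 is prime, by Fermat 23^(-1) ≡ 23^{107} ≡ 19 mod 109. Verify: 23 × 19 = 437 ≡ 1 mod 109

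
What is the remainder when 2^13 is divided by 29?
By repeated squaring (mod 29): 2^{1}≡2, 2^{2}≡4, 2^{4}≡16, 2^{8}≡24. Then 2^{13} = 2^{8+4+1} ≡ 24 × 16 × 2 ≡ 14 (mod 29)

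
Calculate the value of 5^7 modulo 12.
By repeated squaring (mod 12): 5^{1}≡5, 5^{2}≡1, 5^{4}≡1. Then 5^{7} = 5^{4+2+1} ≡ 1 × 1 × 5 ≡ 5 (mod 12)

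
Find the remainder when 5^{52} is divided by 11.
By Fermat: 5^{10} ≡ 1 mod 11. 52 = 5×10 + 2. So 5^{52} ≡ 5^{2} ≡ 3 mod 11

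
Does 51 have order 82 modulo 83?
51^{41} ≡ 1 mod 83 and 41 < 82, so ord_83(51) = 41 ≠ 82 and 51 is not a primitive root.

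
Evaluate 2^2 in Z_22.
2^{2} = 4 ≡ 4 mod 22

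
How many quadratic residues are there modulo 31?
For prime 31, there are (p-1)/2 = (31-1)/2 = 15 quadratic residues (excluding 0).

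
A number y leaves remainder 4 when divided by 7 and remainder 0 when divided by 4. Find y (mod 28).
M = 7 × 4 = 28. M₁ = 4, y₁ ≡ 2 (mod 7). M₂ = 7, y₂ ≡ 3 (mod 4). y = 4×4×2 + 0×7×3 ≡ 4 (mod 28)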